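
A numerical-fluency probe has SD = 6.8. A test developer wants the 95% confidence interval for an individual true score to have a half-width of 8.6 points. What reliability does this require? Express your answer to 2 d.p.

0.58

Required SEM = 8.6 / 1.96 ≃ 4.3878
Required reliability = 1 − (SEM/SD)² = 1 − 0.4164 ≃ 0.5836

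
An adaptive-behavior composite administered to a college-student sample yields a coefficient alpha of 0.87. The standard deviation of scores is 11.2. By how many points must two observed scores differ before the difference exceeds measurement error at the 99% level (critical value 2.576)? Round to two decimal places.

14.71

The standard error of measurement is 11.2000·√(1 − 0.8700) ≈ 11.2000·0.3606 ≈ 4.0382.
SE_diff = SEM · √2 ≈ 4.0382 · 1.4142 ≈ 5.7109
Minimum reliable difference = 2.576 · SE_diff ≈ 2.576 · 5.7109 ≈ 14.7113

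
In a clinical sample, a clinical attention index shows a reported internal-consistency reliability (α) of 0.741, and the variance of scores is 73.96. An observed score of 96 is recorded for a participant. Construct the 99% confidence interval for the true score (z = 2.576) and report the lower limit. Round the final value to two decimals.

84.73

SD = √73.96 ≃ 8.60000
SEM = 8.60000·√(1 − 0.74100) ≃ 4.37672
Margin = 2.576 · 4.37672 ≃ 11.27442
Lower bound: 96 − 11.27442 = 84.72558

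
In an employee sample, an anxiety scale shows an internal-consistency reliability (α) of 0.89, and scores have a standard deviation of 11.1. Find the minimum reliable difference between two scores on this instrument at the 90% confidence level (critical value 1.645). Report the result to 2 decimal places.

The standard error of measurement is 11.100·√(1 − 0.890) ≈ 11.100·0.332 ≈ 3.681.
SE_diff = SEM · √2 ≈ 3.681 · 1.414 ≈ 5.206
Smallest detectable difference = 1.645·5.206 ≈ 8.564

8.56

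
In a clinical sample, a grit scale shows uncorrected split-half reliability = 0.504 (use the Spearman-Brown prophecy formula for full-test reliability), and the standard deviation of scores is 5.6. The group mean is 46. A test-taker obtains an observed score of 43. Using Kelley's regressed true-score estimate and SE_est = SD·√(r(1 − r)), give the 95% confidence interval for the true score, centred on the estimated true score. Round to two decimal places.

r_full = 2·0.504 / (1 + 0.504) ≃ 0.6702
T̂ = r·X + (1 − r)·M = 0.6702*43 + 0.3298*46 ≃ 28.8191 + 15.1702 ≃ 43.9894
SE_est = 5.6000*√(0.6702*0.3298) ≃ 2.6328
95% CI: 43.9894 ± 5.1602 ≃ (38.8292, 49.1496)

[38.83, 49.15]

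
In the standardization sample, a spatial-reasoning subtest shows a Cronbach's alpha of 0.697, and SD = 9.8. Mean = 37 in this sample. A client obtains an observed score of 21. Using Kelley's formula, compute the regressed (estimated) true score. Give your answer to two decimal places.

25.85

T̂ = r·X + (1 − r)·M = 0.6970·21 + 0.3030·37 = 14.6370 + 11.2110 ≃ 25.8480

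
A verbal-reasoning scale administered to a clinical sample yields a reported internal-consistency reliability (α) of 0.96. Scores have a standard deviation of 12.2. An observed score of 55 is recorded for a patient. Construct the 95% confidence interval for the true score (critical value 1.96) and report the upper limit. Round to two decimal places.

59.78

SEM = 12.2000 · √(1 − 0.9600) = 12.2000 · √0.0400 ≈ 12.2000 · 0.2000 ≈ 2.4400
Margin = 1.96 · 2.4400 ≈ 4.7824
Upper bound: 55 + 4.7824 = 59.7824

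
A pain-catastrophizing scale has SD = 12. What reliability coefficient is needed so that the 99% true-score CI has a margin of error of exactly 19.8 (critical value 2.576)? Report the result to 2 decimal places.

Required SEM = 19.8 / 2.576 ≈ 7.6863
Required reliability = 1 − (SEM/SD)² = 1 − 0.4103 ≈ 0.5897

0.59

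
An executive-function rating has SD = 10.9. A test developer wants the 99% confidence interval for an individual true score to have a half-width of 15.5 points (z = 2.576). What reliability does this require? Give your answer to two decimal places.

0.70

SEM needed = half-width / z = 15.5/2.576 ≈ 6.0171
r = 1 − (6.0171/10.9)² ≈ 1 − 0.3047 ≈ 0.6953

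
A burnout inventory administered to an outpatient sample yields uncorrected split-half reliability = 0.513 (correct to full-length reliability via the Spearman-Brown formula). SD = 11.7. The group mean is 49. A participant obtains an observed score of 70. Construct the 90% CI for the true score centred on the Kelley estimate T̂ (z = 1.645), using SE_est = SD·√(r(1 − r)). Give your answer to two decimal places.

r_full = 2·0.513 / (1 + 0.513) ≃ 0.67812
T̂ = r·X + (1 − r)·M = 0.67812×70 + 0.32188×49 ≃ 47.46861 + 15.77198 ≃ 63.24058
SE_est = 11.70000×√(0.67812×0.32188) ≃ 5.46619
90% CI: 63.24058 ± 8.99189 ≃ (54.24869, 72.23247)

[54.25, 72.23]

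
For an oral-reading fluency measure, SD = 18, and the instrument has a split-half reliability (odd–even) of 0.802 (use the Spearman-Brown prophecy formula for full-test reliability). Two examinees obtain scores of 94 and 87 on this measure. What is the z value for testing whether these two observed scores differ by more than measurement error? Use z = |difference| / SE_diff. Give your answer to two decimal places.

0.83

Full-length reliability (Spearman-Brown) = 2(0.802)/(1+0.802) ≃ 0.8901
SEM = 18.0000×√(1 − 0.8901) ≃ 5.9666
Standard error of the difference = 5.9666·√2 ≃ 8.4381
z = 7 / 8.4381 ≃ 0.8296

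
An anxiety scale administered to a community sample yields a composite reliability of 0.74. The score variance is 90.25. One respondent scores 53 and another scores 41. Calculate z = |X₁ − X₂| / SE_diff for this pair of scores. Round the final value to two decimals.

1.75

SD = √90.25 ≃ 9.500
SEM = 9.500 · √(1 − 0.740) = 9.500 · √0.260 ≃ 9.500 · 0.510 ≃ 4.844
Standard error of the difference = 4.844·√2 ≃ 6.851
z = 12 / 6.851 ≃ 1.752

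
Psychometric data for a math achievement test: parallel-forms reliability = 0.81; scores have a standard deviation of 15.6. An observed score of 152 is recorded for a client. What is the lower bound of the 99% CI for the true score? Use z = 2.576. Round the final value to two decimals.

SEM = 15.600 · √(1 − 0.810) = 15.600 · √0.190 ≈ 15.600 · 0.436 ≈ 6.800
Half-width = 2.576·6.800 ≈ 17.516
Lower limit = 152 − 17.516 ≈ 134.484

134.48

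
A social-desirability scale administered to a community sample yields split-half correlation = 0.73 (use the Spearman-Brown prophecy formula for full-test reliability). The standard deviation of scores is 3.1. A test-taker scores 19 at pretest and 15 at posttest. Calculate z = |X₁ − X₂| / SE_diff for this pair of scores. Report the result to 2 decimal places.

Spearman-Brown: r = 2(0.73) / (1 + 0.73) = 1.460 / 1.730 ≈ 0.844
SEM = 3.100 * √(1 − 0.844) = 3.100 * √0.156 ≈ 3.100 * 0.395 ≈ 1.225
SE_diff = √2 * SEM ≈ 1.732
z = 4 / 1.732 ≈ 2.310

2.31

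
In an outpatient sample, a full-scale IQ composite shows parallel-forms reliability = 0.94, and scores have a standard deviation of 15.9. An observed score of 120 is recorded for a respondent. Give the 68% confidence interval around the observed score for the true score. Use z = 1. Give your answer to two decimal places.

[116.11, 123.89]

SEM = 15.9000 · √(1 − 0.9400) = 15.9000 · √0.0600 ≃ 15.9000 · 0.2449 ≃ 3.8947
Margin = 1 · 3.8947 ≃ 3.8947
68% CI: 120 ± 3.8947 = [116.1053, 123.8947]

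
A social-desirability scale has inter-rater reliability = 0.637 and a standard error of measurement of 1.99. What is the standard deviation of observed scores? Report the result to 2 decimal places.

3.30

SD = 1.99 / √(1 − 0.637) ≈ 3.303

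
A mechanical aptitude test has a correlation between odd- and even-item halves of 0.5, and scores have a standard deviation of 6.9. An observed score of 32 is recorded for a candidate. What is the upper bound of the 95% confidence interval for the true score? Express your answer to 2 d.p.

39.81

Full-length reliability (Spearman-Brown) = 2(0.5)/(1+0.5) ≈ 0.6667
The standard error of measurement is 6.9000×√(1 − 0.6667) ≈ 6.9000×0.5774 ≈ 3.9837.
Half-width = 1.96×3.9837 ≈ 7.8081
Upper bound: 32 + 7.8081 = 39.8081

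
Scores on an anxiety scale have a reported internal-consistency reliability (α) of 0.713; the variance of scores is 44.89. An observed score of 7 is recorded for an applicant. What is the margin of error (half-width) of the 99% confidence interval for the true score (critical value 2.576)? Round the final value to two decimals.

9.25

SD = √44.89 = 6.7000
The standard error of measurement is 6.7000·√(1 − 0.7130) ≈ 6.7000·0.5357 ≈ 3.5893.
2.576 · SEM ≈ 9.2462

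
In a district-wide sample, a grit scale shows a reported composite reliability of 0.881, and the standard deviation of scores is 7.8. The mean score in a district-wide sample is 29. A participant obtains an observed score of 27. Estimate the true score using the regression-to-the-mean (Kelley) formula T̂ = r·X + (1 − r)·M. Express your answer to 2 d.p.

Estimated true score = 0.881·27 + (1 − 0.881)·29 ≈ 27.238

27.24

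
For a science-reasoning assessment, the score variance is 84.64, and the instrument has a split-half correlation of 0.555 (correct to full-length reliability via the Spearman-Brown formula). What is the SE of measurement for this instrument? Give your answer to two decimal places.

SD = √84.64 = 9.2000
Full-length reliability (Spearman-Brown) = 2(0.555)/(1+0.555) ≈ 0.7138
SEM = 9.2000 · √(1 − 0.7138) = 9.2000 · √0.2862 ≈ 9.2000 · 0.5350 ≈ 4.9216

4.92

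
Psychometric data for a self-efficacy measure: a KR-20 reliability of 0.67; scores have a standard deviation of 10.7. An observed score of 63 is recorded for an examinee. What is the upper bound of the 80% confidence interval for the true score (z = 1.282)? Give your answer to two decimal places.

70.88

The standard error of measurement is 10.700*√(1 − 0.670) ≈ 10.700*0.574 ≈ 6.147.
1.282 * SEM ≈ 7.880
Upper limit = 63 + 7.880 ≈ 70.880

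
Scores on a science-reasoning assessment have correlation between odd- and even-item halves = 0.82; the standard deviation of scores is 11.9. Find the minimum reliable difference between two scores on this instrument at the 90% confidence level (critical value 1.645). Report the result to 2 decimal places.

r_full = 2·0.82 / (1 + 0.82) ≈ 0.9011
SEM = 11.9000 * √(1 − 0.9011) = 11.9000 * √0.0989 ≈ 11.9000 * 0.3145 ≈ 3.7424
SE_diff = √2 * SEM ≈ 5.2925
Smallest detectable difference = 1.645*5.2925 ≈ 8.7062

8.71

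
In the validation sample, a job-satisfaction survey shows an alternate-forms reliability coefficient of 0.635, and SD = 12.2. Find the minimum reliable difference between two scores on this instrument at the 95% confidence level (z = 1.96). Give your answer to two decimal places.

SEM = 12.200×√(1 − 0.635) ≈ 7.371
Standard error of the difference = 7.371·√2 ≈ 10.424
Minimum reliable difference = 1.96 × SE_diff ≈ 1.96 × 10.424 ≈ 20.430

20.43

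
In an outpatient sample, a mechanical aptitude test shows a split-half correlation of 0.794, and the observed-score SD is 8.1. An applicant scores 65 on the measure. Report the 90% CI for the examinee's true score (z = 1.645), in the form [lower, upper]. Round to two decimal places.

Spearman-Brown: r = 2(0.794) / (1 + 0.794) = 1.5880 / 1.7940 ≈ 0.8852
SEM = 8.1000 * √(1 − 0.8852) = 8.1000 * √0.1148 ≈ 8.1000 * 0.3389 ≈ 2.7448
Margin = 1.645 * 2.7448 ≈ 4.5152
Interval: (60.4848, 69.5152)

[60.48, 69.52]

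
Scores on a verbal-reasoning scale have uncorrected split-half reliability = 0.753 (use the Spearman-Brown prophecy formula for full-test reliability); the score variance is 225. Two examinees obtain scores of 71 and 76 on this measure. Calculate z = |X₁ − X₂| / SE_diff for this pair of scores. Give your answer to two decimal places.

SD = √225 ≈ 15.00000
r_full = 2·0.753 / (1 + 0.753) ≈ 0.85910
The standard error of measurement is 15.00000×√(1 − 0.85910) ≈ 15.00000×0.37537 ≈ 5.63052.
Standard error of the difference = 5.63052·√2 ≈ 7.96276
z = 5 / 7.96276 ≈ 0.62792

0.63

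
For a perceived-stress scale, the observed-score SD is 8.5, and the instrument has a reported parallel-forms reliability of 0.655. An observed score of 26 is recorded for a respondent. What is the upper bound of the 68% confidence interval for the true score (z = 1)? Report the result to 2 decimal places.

SEM = 8.500·√(1 − 0.655) ≈ 4.993
1 · SEM ≈ 4.993
Upper bound: 26 + 4.993 = 30.993

30.99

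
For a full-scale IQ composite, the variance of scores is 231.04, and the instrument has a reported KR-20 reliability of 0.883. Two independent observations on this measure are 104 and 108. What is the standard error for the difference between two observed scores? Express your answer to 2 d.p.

SD = √231.04 = 15.200
SEM = 15.200×√(1 − 0.883) ≈ 5.199
Standard error of the difference = 5.199·√2 ≈ 7.353

7.35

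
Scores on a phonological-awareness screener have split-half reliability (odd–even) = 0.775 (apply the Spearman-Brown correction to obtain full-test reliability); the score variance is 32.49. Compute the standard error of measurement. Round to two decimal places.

SD = √32.49 ≈ 5.70000
Full-length reliability (Spearman-Brown) = 2(0.775)/(1+0.775) ≈ 0.87324
SEM = 5.70000 * √(1 − 0.87324) = 5.70000 * √0.12676 ≈ 5.70000 * 0.35603 ≈ 2.02940

2.03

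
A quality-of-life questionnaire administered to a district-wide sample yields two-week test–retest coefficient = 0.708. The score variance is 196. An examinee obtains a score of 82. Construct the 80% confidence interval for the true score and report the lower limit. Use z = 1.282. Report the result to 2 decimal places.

72.30

SD = √196 = 14.0000
The standard error of measurement is 14.0000×√(1 − 0.7080) ≈ 14.0000×0.5404 ≈ 7.5652.
Half-width = 1.282×7.5652 ≈ 9.6986
Lower bound: 82 − 9.6986 = 72.3014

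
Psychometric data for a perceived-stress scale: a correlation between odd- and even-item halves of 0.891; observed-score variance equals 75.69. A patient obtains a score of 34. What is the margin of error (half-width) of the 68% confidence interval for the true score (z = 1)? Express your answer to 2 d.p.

SD = √75.69 ≈ 8.700
Full-length reliability (Spearman-Brown) = 2(0.891)/(1+0.891) ≈ 0.942
SEM = 8.700·√(1 − 0.942) ≈ 2.089
1 · SEM ≈ 2.089

2.09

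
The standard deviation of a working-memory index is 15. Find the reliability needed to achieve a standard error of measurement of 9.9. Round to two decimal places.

r = 1 − (9.900/15)² ≈ 1 − 0.436 ≈ 0.564

0.56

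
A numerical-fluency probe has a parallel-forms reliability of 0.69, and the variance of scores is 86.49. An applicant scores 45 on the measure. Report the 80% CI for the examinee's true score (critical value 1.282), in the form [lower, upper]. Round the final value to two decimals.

SD = √86.49 ≃ 9.30000
SEM = 9.30000 * √(1 − 0.69000) = 9.30000 * √0.31000 ≃ 9.30000 * 0.55678 ≃ 5.17802
Margin = 1.282 * 5.17802 ≃ 6.63822
80% CI: 45 ± 6.63822 = [38.36178, 51.63822]

[38.36, 51.64]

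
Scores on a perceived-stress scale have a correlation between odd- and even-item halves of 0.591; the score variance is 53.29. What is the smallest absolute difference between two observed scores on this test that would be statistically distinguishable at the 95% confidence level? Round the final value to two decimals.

SD = √53.29 = 7.30000
r_full = 2·0.591 / (1 + 0.591) ≃ 0.74293
The standard error of measurement is 7.30000·√(1 − 0.74293) ≃ 7.30000·0.50702 ≃ 3.70126.
SE_diff = SEM · √2 ≃ 3.70126 · 1.41421 ≃ 5.23437
Smallest detectable difference = 1.96·5.23437 ≃ 10.25937

10.26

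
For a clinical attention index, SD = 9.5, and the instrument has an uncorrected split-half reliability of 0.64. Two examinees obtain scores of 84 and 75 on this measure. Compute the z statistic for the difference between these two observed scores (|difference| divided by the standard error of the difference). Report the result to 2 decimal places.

1.43

Spearman-Brown: r = 2(0.64) / (1 + 0.64) = 1.2800 / 1.6400 ≈ 0.7805
SEM = 9.5000 * √(1 − 0.7805) = 9.5000 * √0.2195 ≈ 9.5000 * 0.4685 ≈ 4.4510
SE_diff = √2 * SEM ≈ 6.2946
z = 9 / 6.2946 ≈ 1.4298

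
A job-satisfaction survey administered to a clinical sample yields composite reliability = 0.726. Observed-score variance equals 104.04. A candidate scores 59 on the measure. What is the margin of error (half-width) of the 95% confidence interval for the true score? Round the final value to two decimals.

σ = 104.04^(1/2) = 10.2000
The standard error of measurement is 10.2000·√(1 − 0.7260) ≈ 10.2000·0.5235 ≈ 5.3392.
Margin = 1.96 · 5.3392 ≈ 10.4648

10.46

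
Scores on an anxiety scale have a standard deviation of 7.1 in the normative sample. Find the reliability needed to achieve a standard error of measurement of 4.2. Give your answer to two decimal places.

r = 1 − (4.2000/7.1)² ≈ 1 − 0.3499 ≈ 0.6501

0.65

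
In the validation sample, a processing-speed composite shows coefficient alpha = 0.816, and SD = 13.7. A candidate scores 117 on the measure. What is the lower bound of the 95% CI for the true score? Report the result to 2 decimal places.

The standard error of measurement is 13.70000×√(1 − 0.81600) ≈ 13.70000×0.42895 ≈ 5.87665.
1.96 × SEM ≈ 11.51822
Lower bound: 117 − 11.51822 = 105.48178

105.48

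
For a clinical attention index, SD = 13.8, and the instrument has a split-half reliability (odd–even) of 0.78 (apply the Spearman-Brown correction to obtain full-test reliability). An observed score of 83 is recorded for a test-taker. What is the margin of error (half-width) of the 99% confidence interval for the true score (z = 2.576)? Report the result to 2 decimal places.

12.50

r_full = 2·0.78 / (1 + 0.78) ≃ 0.87640
SEM = 13.80000*√(1 − 0.87640) ≃ 4.85155
Margin = 2.576 * 4.85155 ≃ 12.49759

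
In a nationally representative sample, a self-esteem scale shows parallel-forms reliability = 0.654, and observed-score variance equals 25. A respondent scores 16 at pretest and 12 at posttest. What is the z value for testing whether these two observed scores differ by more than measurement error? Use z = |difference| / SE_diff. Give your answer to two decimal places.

SD = √25 = 5.0000
SEM = 5.0000 · √(1 − 0.6540) = 5.0000 · √0.3460 ≈ 5.0000 · 0.5882 ≈ 2.9411
Standard error of the difference = 2.9411·√2 ≈ 4.1593
z = 4 / 4.1593 ≈ 0.9617

0.96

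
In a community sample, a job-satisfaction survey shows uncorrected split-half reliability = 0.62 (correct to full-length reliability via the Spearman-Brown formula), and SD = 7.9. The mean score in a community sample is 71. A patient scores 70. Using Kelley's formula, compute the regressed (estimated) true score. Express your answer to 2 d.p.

70.23

Full-length reliability (Spearman-Brown) = 2(0.62)/(1+0.62) ≃ 0.7654
T̂ = r·X + (1 − r)·M = 0.7654×70 + 0.2346×71 ≃ 53.5802 + 16.6543 ≃ 70.2346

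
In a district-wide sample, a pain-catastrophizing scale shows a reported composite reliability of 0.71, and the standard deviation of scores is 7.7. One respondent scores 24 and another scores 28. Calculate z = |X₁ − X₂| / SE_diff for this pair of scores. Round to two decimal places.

The standard error of measurement is 7.7000×√(1 − 0.7100) ≈ 7.7000×0.5385 ≈ 4.1466.
Standard error of the difference = 4.1466·√2 ≈ 5.8641
z = |24 − 28| / 5.8641 = 4 / 5.8641 ≈ 0.6821

0.68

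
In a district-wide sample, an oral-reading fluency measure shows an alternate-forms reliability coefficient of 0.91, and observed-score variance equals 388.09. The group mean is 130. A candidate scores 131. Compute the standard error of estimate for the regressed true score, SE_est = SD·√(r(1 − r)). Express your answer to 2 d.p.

σ = 388.09^(1/2) = 19.700
SE_est = SD · √(r(1 − r)) = 19.700 · √0.082 ≈ 19.700 · 0.286 ≈ 5.638

5.64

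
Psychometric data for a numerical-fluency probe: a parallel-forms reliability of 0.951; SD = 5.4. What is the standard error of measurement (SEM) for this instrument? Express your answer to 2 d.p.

SEM = 5.400×√(1 − 0.951) ≃ 1.195

1.20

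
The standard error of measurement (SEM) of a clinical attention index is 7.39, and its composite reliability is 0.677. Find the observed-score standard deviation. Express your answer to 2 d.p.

SD = 7.39 / √(1 − 0.677) ≈ 13.003

13.00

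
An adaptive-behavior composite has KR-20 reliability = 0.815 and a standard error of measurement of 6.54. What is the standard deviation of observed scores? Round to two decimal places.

σ = SEM·(1 − r)^(−1/2) ≈ 6.54·2.3250 ≈ 15.2052

15.21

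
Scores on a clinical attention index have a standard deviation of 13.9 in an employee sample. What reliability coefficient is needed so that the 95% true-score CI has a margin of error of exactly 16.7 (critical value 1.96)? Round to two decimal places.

SEM needed = half-width / z = 16.7/1.96 ≃ 8.5204
Required reliability = 1 − (SEM/SD)² = 1 − 0.3757 ≃ 0.6243

0.62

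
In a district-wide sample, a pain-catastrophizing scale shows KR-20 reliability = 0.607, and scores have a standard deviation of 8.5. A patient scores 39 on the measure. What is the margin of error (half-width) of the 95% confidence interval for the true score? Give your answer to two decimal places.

SEM = 8.500 · √(1 − 0.607) = 8.500 · √0.393 ≈ 8.500 · 0.627 ≈ 5.329
1.96 · SEM ≈ 10.444

10.44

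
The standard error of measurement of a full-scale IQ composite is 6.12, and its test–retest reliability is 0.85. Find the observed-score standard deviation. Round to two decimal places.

SD = SEM / √(1 − r) = 6.12 / √0.150 ≈ 6.12 / 0.387 ≈ 15.802

15.80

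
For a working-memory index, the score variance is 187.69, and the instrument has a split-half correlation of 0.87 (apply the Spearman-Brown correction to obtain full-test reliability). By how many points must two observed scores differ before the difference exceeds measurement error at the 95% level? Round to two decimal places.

SD = √187.69 = 13.700
Spearman-Brown: r = 2(0.87) / (1 + 0.87) = 1.740 / 1.870 ≃ 0.930
SEM = 13.700*√(1 − 0.930) ≃ 3.612
Standard error of the difference = 3.612·√2 ≃ 5.108
Minimum reliable difference = 1.96 * SE_diff ≃ 1.96 * 5.108 ≃ 10.012

10.01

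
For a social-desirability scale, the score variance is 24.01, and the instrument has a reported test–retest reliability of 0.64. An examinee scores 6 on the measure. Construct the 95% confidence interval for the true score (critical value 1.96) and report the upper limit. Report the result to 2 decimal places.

11.76

SD = √24.01 ≃ 4.90000
SEM = 4.90000 * √(1 − 0.64000) = 4.90000 * √0.36000 ≃ 4.90000 * 0.60000 ≃ 2.94000
Half-width = 1.96*2.94000 ≃ 5.76240
Upper bound: 6 + 5.76240 = 11.76240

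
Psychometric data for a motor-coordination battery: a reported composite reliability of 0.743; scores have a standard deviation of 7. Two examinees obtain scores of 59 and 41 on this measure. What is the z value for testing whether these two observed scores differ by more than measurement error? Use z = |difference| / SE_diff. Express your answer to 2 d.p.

3.59

SEM = 7.000 × √(1 − 0.743) = 7.000 × √0.257 ≈ 7.000 × 0.507 ≈ 3.549
SE_diff = SEM × √2 ≈ 3.549 × 1.414 ≈ 5.019
z = 18 / 5.019 ≈ 3.587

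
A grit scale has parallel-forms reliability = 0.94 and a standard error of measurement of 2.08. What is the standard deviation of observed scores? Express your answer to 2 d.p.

8.49

σ = SEM·(1 − r)^(−1/2) ≈ 2.08*4.0825 ≈ 8.4916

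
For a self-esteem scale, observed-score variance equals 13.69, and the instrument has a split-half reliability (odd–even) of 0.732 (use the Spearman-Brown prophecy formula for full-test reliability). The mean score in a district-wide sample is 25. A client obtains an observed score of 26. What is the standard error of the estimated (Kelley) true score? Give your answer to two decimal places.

SD = √13.69 ≃ 3.700
r_full = 2·0.732 / (1 + 0.732) ≃ 0.845
SE_est = SD * √(r(1 − r)) = 3.700 * √0.131 ≃ 3.700 * 0.362 ≃ 1.338

1.34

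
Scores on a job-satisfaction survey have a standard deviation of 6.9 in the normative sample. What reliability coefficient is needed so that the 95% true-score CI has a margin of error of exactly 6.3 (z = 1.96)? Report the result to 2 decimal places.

0.78

SEM needed = half-width / z = 6.3/1.96 ≈ 3.214
r = 1 − (3.214/6.9)² ≈ 1 − 0.217 ≈ 0.783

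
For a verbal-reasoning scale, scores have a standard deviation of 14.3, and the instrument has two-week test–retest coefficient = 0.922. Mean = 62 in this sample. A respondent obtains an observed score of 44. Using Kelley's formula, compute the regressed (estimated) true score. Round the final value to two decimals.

45.40

Estimated true score = 0.9220×44 + (1 − 0.9220)×62 ≈ 45.4040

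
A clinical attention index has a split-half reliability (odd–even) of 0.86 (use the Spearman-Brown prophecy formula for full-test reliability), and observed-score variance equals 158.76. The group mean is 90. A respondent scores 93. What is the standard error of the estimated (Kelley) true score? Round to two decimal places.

3.32

SD = √158.76 ≃ 12.600
r_full = 2·0.86 / (1 + 0.86) ≃ 0.925
SE_est = SD · √(r(1 − r)) = 12.600 · √0.070 ≃ 12.600 · 0.264 ≃ 3.324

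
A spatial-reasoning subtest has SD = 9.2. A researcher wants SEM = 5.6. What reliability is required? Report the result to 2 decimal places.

Required reliability = 1 − (SEM/SD)² = 1 − 0.371 ≈ 0.629

0.63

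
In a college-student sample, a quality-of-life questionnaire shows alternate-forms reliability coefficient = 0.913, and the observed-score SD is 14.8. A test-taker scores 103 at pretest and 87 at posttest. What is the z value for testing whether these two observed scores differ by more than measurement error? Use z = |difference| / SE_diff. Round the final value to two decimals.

SEM = 14.80000 · √(1 − 0.91300) = 14.80000 · √0.08700 ≈ 14.80000 · 0.29496 ≈ 4.36537
SE_diff = SEM · √2 ≈ 4.36537 · 1.41421 ≈ 6.17357
z = |103 − 87| / 6.17357 = 16 / 6.17357 ≈ 2.59169

2.59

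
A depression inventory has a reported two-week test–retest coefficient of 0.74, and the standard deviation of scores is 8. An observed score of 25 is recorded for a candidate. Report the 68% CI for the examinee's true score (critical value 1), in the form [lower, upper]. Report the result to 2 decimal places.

[20.92, 29.08]

SEM = 8.0000·√(1 − 0.7400) ≈ 4.0792
Margin = 1 · 4.0792 ≈ 4.0792
Interval: (20.9208, 29.0792)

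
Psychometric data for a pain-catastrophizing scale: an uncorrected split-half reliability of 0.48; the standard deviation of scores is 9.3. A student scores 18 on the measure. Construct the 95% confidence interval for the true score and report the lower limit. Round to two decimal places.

Spearman-Brown: r = 2(0.48) / (1 + 0.48) = 0.960 / 1.480 ≈ 0.649
SEM = 9.300 · √(1 − 0.649) = 9.300 · √0.351 ≈ 9.300 · 0.593 ≈ 5.513
Margin = 1.96 · 5.513 ≈ 10.805
Lower bound: 18 − 10.805 = 7.195

7.20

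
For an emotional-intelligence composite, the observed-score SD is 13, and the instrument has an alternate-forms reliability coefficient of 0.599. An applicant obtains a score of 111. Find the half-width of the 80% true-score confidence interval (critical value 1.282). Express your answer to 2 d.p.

10.55

SEM = 13.0000 * √(1 − 0.5990) = 13.0000 * √0.4010 ≈ 13.0000 * 0.6332 ≈ 8.2322
Half-width = 1.282*8.2322 ≈ 10.5537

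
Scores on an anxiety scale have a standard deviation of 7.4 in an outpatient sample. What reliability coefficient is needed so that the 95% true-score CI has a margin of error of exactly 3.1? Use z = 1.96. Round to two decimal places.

SEM needed = half-width / z = 3.1/1.96 ≈ 1.5816
r = 1 − (1.5816/7.4)² ≈ 1 − 0.0457 ≈ 0.9543

0.95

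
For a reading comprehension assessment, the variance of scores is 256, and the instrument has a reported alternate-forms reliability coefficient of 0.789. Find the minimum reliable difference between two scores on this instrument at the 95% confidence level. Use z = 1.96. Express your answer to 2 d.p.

20.37

σ = 256^(1/2) = 16.0000
SEM = 16.0000×√(1 − 0.7890) ≈ 7.3496
Standard error of the difference = 7.3496·√2 ≈ 10.3938
Smallest detectable difference = 1.96×10.3938 ≈ 20.3719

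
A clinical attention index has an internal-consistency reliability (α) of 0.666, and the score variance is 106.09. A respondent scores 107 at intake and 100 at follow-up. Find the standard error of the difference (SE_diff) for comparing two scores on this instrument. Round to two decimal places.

SD = √106.09 ≈ 10.3000
SEM = 10.3000 * √(1 − 0.6660) = 10.3000 * √0.3340 ≈ 10.3000 * 0.5779 ≈ 5.9527
SE_diff = SEM * √2 ≈ 5.9527 * 1.4142 ≈ 8.4183

8.42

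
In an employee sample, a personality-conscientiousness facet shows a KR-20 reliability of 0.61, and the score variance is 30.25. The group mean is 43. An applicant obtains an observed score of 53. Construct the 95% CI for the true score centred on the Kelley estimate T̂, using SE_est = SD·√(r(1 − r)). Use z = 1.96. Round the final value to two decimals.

[43.84, 54.36]

SD = √30.25 = 5.500
T̂ = 0.610(53) + 0.390(43) ≈ 49.100
SE_est = 5.500·√[r(1 − r)] ≈ 2.683
95% CI: 49.100 ± 5.258 ≈ (43.842, 54.358)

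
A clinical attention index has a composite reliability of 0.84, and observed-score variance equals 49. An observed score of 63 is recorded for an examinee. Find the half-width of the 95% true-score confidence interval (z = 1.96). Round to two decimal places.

SD = √49 ≈ 7.0000
SEM = 7.0000 · √(1 − 0.8400) = 7.0000 · √0.1600 ≈ 7.0000 · 0.4000 ≈ 2.8000
Half-width = 1.96·2.8000 ≈ 5.4880

5.49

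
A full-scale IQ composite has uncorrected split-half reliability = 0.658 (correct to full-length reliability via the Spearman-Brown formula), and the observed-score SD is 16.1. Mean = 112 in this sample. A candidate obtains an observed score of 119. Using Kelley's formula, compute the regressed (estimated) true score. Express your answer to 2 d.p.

Full-length reliability (Spearman-Brown) = 2(0.658)/(1+0.658) ≃ 0.7937
T̂ = r·X + (1 − r)·M = 0.7937×119 + 0.2063×112 ≃ 94.4536 + 23.1025 ≃ 117.5561

117.56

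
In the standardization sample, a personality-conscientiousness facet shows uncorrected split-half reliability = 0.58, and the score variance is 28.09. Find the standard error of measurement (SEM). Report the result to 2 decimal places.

2.73

SD = √28.09 ≈ 5.300
Spearman-Brown: r = 2(0.58) / (1 + 0.58) = 1.160 / 1.580 ≈ 0.734
SEM = 5.300 × √(1 − 0.734) = 5.300 × √0.266 ≈ 5.300 × 0.516 ≈ 2.733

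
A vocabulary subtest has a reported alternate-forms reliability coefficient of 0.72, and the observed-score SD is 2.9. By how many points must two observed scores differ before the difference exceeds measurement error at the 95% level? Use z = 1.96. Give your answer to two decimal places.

4.25

SEM = 2.9000 * √(1 − 0.7200) = 2.9000 * √0.2800 ≈ 2.9000 * 0.5292 ≈ 1.5345
SE_diff = SEM * √2 ≈ 1.5345 * 1.4142 ≈ 2.1702
Minimum reliable difference = 1.96 * SE_diff ≈ 1.96 * 2.1702 ≈ 4.2535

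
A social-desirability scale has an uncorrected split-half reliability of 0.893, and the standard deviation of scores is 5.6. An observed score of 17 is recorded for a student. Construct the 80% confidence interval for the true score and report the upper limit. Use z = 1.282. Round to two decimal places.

Spearman-Brown: r = 2(0.893) / (1 + 0.893) = 1.786 / 1.893 ≈ 0.943
SEM = 5.600*√(1 − 0.943) ≈ 1.331
Half-width = 1.282*1.331 ≈ 1.707
Upper limit = 17 + 1.707 ≈ 18.707

18.71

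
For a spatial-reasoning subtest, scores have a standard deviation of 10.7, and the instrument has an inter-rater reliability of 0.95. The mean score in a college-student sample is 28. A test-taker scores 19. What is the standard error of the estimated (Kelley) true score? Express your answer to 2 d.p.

2.33

SE_est = SD * √(r(1 − r)) = 10.700 * √0.048 ≃ 10.700 * 0.218 ≃ 2.332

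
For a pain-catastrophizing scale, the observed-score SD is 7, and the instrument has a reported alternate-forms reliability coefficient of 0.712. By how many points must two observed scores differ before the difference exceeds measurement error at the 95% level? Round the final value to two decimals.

SEM = 7.00000 × √(1 − 0.71200) = 7.00000 × √0.28800 ≃ 7.00000 × 0.53666 ≃ 3.75659
SE_diff = √2 × SEM ≃ 5.31263
Minimum reliable difference = 1.96 × SE_diff ≃ 1.96 × 5.31263 ≃ 10.41275

10.41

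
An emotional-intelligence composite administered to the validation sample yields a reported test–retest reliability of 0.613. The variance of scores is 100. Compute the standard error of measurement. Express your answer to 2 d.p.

6.22

SD = √100 = 10.000
SEM = 10.000·√(1 − 0.613) ≈ 6.221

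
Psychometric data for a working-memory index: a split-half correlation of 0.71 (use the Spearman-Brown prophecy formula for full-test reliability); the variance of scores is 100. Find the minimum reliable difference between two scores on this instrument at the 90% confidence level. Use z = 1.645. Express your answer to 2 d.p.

SD = √100 = 10.000
r_full = 2·0.71 / (1 + 0.71) ≈ 0.830
The standard error of measurement is 10.000×√(1 − 0.830) ≈ 10.000×0.412 ≈ 4.118.
SE_diff = SEM × √2 ≈ 4.118 × 1.414 ≈ 5.824
Smallest detectable difference = 1.645×5.824 ≈ 9.580

9.58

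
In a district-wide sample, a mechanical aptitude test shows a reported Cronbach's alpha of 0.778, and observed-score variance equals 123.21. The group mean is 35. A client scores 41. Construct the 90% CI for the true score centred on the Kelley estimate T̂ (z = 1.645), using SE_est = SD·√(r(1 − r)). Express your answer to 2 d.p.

SD = √123.21 ≈ 11.100
T̂ = r·X + (1 − r)·M = 0.778·41 + 0.222·35 = 31.898 + 7.770 ≈ 39.668
SE_est = SD · √(r(1 − r)) = 11.100 · √0.173 ≈ 11.100 · 0.416 ≈ 4.613
90% CI: 39.668 ± 7.588 ≈ (32.080, 47.256)

[32.08, 47.26]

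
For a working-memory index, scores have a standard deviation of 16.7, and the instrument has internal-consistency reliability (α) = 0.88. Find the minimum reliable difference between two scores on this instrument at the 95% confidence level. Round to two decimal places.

SEM = 16.700 × √(1 − 0.880) = 16.700 × √0.120 ≈ 16.700 × 0.346 ≈ 5.785
SE_diff = √2 × SEM ≈ 8.181
Smallest detectable difference = 1.96×8.181 ≈ 16.035

16.04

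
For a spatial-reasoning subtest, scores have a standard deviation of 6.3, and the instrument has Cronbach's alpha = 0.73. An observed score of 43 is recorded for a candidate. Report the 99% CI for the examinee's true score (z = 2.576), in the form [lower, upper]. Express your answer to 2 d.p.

SEM = 6.3000 * √(1 − 0.7300) = 6.3000 * √0.2700 ≈ 6.3000 * 0.5196 ≈ 3.2736
Half-width = 2.576*3.2736 ≈ 8.4327
CI = 43 ± 8.4327 → [34.5673, 51.4327]

[34.57, 51.43]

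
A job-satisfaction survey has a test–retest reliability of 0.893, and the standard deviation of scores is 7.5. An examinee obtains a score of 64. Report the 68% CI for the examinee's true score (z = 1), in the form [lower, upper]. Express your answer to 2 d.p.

SEM = 7.5000*√(1 − 0.8930) ≈ 2.4533
1 * SEM ≈ 2.4533
68% CI: 64 ± 2.4533 = [61.5467, 66.4533]

[61.55, 66.45]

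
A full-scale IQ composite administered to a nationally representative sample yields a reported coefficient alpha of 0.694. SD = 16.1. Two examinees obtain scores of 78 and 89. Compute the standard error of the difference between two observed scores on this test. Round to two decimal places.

12.60

The standard error of measurement is 16.1000·√(1 − 0.6940) ≃ 16.1000·0.5532 ≃ 8.9061.
Standard error of the difference = 8.9061·√2 ≃ 12.5951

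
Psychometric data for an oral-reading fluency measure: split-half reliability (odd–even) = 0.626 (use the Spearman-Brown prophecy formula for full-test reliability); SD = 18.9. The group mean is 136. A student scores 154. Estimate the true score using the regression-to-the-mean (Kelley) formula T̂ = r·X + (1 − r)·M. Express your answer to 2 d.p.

Spearman-Brown: r = 2(0.626) / (1 + 0.626) = 1.252 / 1.626 ≈ 0.770
T̂ = r·X + (1 − r)·M = 0.770·154 + 0.230·136 ≈ 118.578 + 31.282 ≈ 149.860

149.86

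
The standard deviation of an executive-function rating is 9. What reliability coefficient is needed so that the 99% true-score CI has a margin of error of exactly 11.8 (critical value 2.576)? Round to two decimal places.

0.74

Required SEM = 11.8 / 2.576 ≈ 4.5807
r = 1 − (4.5807/9)² ≈ 1 − 0.2591 ≈ 0.7409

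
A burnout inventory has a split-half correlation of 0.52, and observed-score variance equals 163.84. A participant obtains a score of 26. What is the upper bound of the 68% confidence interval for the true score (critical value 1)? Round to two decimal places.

SD = √163.84 ≈ 12.800
Spearman-Brown: r = 2(0.52) / (1 + 0.52) = 1.040 / 1.520 ≈ 0.684
SEM = 12.800 × √(1 − 0.684) = 12.800 × √0.316 ≈ 12.800 × 0.562 ≈ 7.193
1 × SEM ≈ 7.193
Upper limit = 26 + 7.193 ≈ 33.193

33.19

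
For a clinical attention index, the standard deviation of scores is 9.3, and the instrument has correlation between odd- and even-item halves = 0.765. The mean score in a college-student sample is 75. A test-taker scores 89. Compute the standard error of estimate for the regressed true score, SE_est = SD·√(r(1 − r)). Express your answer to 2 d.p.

r_full = 2·0.765 / (1 + 0.765) ≈ 0.867
SE_est = SD × √(r(1 − r)) = 9.300 × √0.115 ≈ 9.300 × 0.340 ≈ 3.159

3.16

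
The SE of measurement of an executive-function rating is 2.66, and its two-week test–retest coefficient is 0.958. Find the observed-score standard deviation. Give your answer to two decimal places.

12.98

SD = 2.66 / √(1 − 0.958) ≈ 12.979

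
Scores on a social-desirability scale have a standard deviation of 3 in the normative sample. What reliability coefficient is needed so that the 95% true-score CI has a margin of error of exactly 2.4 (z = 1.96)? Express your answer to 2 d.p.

0.83

SEM needed = half-width / z = 2.4/1.96 ≃ 1.224
r = 1 − (SEM / SD)² = 1 − (1.224 / 3)² ≃ 1 − 0.167 ≃ 0.833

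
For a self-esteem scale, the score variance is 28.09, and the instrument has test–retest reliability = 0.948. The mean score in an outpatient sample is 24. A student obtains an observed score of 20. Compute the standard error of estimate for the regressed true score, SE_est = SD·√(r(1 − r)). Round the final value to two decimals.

1.18

SD = √28.09 ≃ 5.300
SE_est = 5.300·√[r(1 − r)] ≃ 1.177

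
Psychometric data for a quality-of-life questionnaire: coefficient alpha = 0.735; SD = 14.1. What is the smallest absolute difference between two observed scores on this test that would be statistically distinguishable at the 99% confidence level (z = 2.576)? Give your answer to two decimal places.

26.44

The standard error of measurement is 14.100*√(1 − 0.735) ≃ 14.100*0.515 ≃ 7.258.
SE_diff = SEM * √2 ≃ 7.258 * 1.414 ≃ 10.265
Smallest detectable difference = 2.576*10.265 ≃ 26.443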